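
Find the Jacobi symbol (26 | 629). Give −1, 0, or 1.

Pull out 2: since 629 ≡ 5 (mod 8), (2/629) = -1.
Reciprocity: 13 ≡ 1 and 629 ≡ 1 (mod 4), so (13/629) = +(629/13).
Reduce top mod 13: now compute (5/13).
Reciprocity: 5 ≡ 1 and 13 ≡ 1 (mod 4), so (5/13) = +(13/5).
Reduce top mod 5: now compute (3/5).
Reciprocity: 3 ≡ 3 and 5 ≡ 1 (mod 4), so (3/5) = +(5/3).
Reduce top mod 3: now compute (2/3).
Pull out 2: since 3 ≡ 3 (mod 8), (2/3) = -1.
Reached (1/3) = 1. Collecting the sign flips along the way, the symbol is +1.

1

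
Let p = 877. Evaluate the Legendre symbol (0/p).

0

Top reduces to 0: gcd > 1, so the symbol is 0.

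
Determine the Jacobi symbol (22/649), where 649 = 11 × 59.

0

Pull out 2: since 649 ≡ 1 (mod 8), (2/649) = +1.
Reciprocity: 11 ≡ 3 and 649 ≡ 1 (mod 4), so (11/649) = +(649/11).
Reduce top mod 11: now compute (0/11).
Top reduces to 0: gcd > 1, so the symbol is 0.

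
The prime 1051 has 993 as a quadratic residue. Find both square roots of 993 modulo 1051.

358, 693

Since 1051 ≡ 3 (mod 4), a square root of 993 is 993^((1051+1)/4) = 993^263 mod 1051.
Repeated squaring: 993^2≡211, 993^4≡379, 993^8≡705, 993^16≡953, 993^32≡145, 993^64≡5, 993^128≡25, 993^256≡625 (mod 1051).
993^263 = 993^(256+4+2+1) ≡ 358 (mod 1051).
Check: 358² = 128164 ≡ 993 (mod 1051). The two roots are 358 and 693.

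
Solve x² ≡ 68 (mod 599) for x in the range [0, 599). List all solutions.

107, 492

Since 599 ≡ 3 (mod 4), a square root of 68 is 68^((599+1)/4) = 68^150 mod 599.
Repeated squaring: 68^2≡431, 68^4≡71, 68^8≡249, 68^16≡304, 68^32≡170, 68^64≡148, 68^128≡340 (mod 599).
68^150 = 68^(128+16+4+2) ≡ 492 (mod 599).
Check: 492² = 242064 ≡ 68 (mod 599). The two roots are 107 and 492.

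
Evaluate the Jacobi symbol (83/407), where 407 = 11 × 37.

-1

Reciprocity: 83 ≡ 3 and 407 ≡ 3 (mod 4), so (83/407) = −(407/83).
Reduce top mod 83: now compute (75/83).
Reciprocity: 75 ≡ 3 and 83 ≡ 3 (mod 4), so (75/83) = −(83/75).
Reduce top mod 75: now compute (8/75).
Pull out 2^3: since 75 ≡ 3 (mod 8), (2/75) = -1, so (2/75)^3 = -1.
Reached (1/75) = 1. Collecting the sign flips along the way, the symbol is -1.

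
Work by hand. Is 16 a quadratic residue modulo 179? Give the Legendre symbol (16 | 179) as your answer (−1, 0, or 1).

Euler's criterion: (16/179) ≡ 16^89 (mod 179).
16^2 ≡ 77 (mod 179)
16^4 ≡ 22 (mod 179)
16^8 ≡ 126 (mod 179)
16^16 ≡ 124 (mod 179)
16^32 ≡ 161 (mod 179)
16^64 ≡ 145 (mod 179)
16^89 = 16^(64+16+8+1) ≡ 1 (mod 179).
Result is 1, so (16/179) = 1.

1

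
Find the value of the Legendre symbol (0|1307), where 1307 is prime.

Top reduces to 0: gcd > 1, so the symbol is 0.

0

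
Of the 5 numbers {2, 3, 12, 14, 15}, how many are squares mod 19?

(2/19) = -1 → non-residue.
(3/19) = -1 → non-residue.
(12/19) = -1 → non-residue.
(14/19) = -1 → non-residue.
(15/19) = -1 → non-residue.
Total quadratic residues among the 5: 0.

0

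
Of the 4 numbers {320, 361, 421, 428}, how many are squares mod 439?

(320/439) = +1 → QR.
(361/439) = +1 → QR.
(421/439) = -1 → non-residue.
(428/439) = -1 → non-residue.
Total quadratic residues among the 4: 2.

2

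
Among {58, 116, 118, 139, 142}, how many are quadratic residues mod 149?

(58/149) = -1 → non-residue.
(116/149) = +1 → QR.
(118/149) = +1 → QR.
(139/149) = -1 → non-residue.
(142/149) = +1 → QR.
Total quadratic residues among the 5: 3.

3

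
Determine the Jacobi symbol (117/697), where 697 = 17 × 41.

Reciprocity: 117 ≡ 1 and 697 ≡ 1 (mod 4), so (117/697) = +(697/117).
Reduce top mod 117: now compute (112/117).
Pull out 2^4: since 117 ≡ 5 (mod 8), (2/117) = -1, so (2/117)^4 = +1.
Reciprocity: 7 ≡ 3 and 117 ≡ 1 (mod 4), so (7/117) = +(117/7).
Reduce top mod 7: now compute (5/7).
Reciprocity: 5 ≡ 1 and 7 ≡ 3 (mod 4), so (5/7) = +(7/5).
Reduce top mod 5: now compute (2/5).
Pull out 2: since 5 ≡ 5 (mod 8), (2/5) = -1.
Reached (1/5) = 1. Collecting the sign flips along the way, the symbol is -1.

-1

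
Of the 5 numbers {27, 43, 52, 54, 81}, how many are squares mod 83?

2

(27/83) = +1 → QR.
(43/83) = -1 → non-residue.
(52/83) = -1 → non-residue.
(54/83) = -1 → non-residue.
(81/83) = +1 → QR.
Total quadratic residues among the 5: 2.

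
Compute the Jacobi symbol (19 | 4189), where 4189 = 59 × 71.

1

Reciprocity: 19 ≡ 3 and 4189 ≡ 1 (mod 4), so (19/4189) = +(4189/19).
Reduce top mod 19: now compute (9/19).
Reciprocity: 9 ≡ 1 and 19 ≡ 3 (mod 4), so (9/19) = +(19/9).
Reduce top mod 9: now compute (1/9).
Reached (1/9) = 1. Collecting the sign flips along the way, the symbol is +1.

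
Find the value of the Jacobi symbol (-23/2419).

First reduce: -23 ≡ 2396 (mod 2419).
Pull out 2^2: since 2419 ≡ 3 (mod 8), (2/2419) = -1, so (2/2419)^2 = +1.
Reciprocity: 599 ≡ 3 and 2419 ≡ 3 (mod 4), so (599/2419) = −(2419/599).
Reduce top mod 599: now compute (23/599).
Reciprocity: 23 ≡ 3 and 599 ≡ 3 (mod 4), so (23/599) = −(599/23).
Reduce top mod 23: now compute (1/23).
Reached (1/23) = 1. Collecting the sign flips along the way, the symbol is +1.

1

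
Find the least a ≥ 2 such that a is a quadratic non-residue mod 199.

(2/199) = +1, so 2 is a residue.
(3/199) = −1, so 3 is the smallest positive non-residue mod 199.

3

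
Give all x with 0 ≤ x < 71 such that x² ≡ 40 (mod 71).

18, 53

Since 71 ≡ 3 (mod 4), a square root of 40 is 40^((71+1)/4) = 40^18 mod 71.
Repeated squaring: 40^2≡38, 40^4≡24, 40^8≡8, 40^16≡64 (mod 71).
40^18 = 40^(16+2) ≡ 18 (mod 71).
Check: 18² = 324 ≡ 40 (mod 71). The two roots are 18 and 53.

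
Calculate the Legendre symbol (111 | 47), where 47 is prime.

1

Euler's criterion: (111/47) ≡ 17^23 (mod 47).
17^2 ≡ 7 (mod 47)
17^4 ≡ 2 (mod 47)
17^8 ≡ 4 (mod 47)
17^16 ≡ 16 (mod 47)
17^23 = 17^(16+4+2+1) ≡ 1 (mod 47).
Result is 1, so (111/47) = 1.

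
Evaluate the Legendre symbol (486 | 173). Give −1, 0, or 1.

1

Euler's criterion: (486/173) ≡ 140^86 (mod 173).
140^2 ≡ 51 (mod 173)
140^4 ≡ 6 (mod 173)
140^8 ≡ 36 (mod 173)
140^16 ≡ 85 (mod 173)
140^32 ≡ 132 (mod 173)
140^64 ≡ 124 (mod 173)
140^86 = 140^(64+16+4+2) ≡ 1 (mod 173).
Result is 1, so (486/173) = 1.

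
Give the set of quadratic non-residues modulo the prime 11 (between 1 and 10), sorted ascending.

2,6,7,8,10

Square k = 1,…,5 (k and 11−k give the same square):
1²=1, 2²=4, 3²=9, 4²≡5, 5²≡3 (mod 11).
The residues are {1, 3, 4, 5, 9}; the non-residues are the remaining 5 nonzero classes.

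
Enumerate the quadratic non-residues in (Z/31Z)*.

Square k = 1,…,15 (k and 31−k give the same square):
1²=1, 2²=4, 3²=9, 4²=16, 5²=25, 6²≡5, 7²≡18, 8²≡2, 9²≡19, 10²≡7, 11²≡28, 12²≡20, 13²≡14, 14²≡10, 15²≡8 (mod 31).
The residues are {1, 2, 4, 5, 7, 8, 9, 10, 14, 16, 18, 19, 20, 25, 28}; the non-residues are the remaining 15 nonzero classes.

3, 6, 11, 12, 13, 15, 17, 21, 22, 23, 24, 26, 27, 29, 30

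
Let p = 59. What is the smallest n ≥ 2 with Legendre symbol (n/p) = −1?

2

(2/59) = −1, so 2 is the smallest positive non-residue mod 59.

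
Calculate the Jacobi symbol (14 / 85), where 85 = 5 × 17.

Pull out 2: since 85 ≡ 5 (mod 8), (2/85) = -1.
Reciprocity: 7 ≡ 3 and 85 ≡ 1 (mod 4), so (7/85) = +(85/7).
Reduce top mod 7: now compute (1/7).
Reached (1/7) = 1. Collecting the sign flips along the way, the symbol is -1.

-1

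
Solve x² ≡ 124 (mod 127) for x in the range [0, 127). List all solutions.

39, 88

Since 127 ≡ 3 (mod 4), a square root of 124 is 124^((127+1)/4) = 124^32 mod 127.
Repeated squaring: 124^2≡9, 124^4≡81, 124^8≡84, 124^16≡71, 124^32≡88 (mod 127).
124^32 = 124^(32) ≡ 88 (mod 127).
Check: 88² = 7744 ≡ 124 (mod 127). The two roots are 39 and 88.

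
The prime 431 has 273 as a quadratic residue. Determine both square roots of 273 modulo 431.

Since 431 ≡ 3 (mod 4), a square root of 273 is 273^((431+1)/4) = 273^108 mod 431.
Repeated squaring: 273^2≡397, 273^4≡294, 273^8≡236, 273^16≡97, 273^32≡358, 273^64≡157 (mod 431).
273^108 = 273^(64+32+8+4) ≡ 61 (mod 431).
Check: 61² = 3721 ≡ 273 (mod 431). The two roots are 61 and 370.

61, 370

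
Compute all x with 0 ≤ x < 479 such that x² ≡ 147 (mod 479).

217, 262

Since 479 ≡ 3 (mod 4), a square root of 147 is 147^((479+1)/4) = 147^120 mod 479.
Repeated squaring: 147^2≡54, 147^4≡42, 147^8≡327, 147^16≡112, 147^32≡90, 147^64≡436 (mod 479).
147^120 = 147^(64+32+16+8) ≡ 262 (mod 479).
Check: 262² = 68644 ≡ 147 (mod 479). The two roots are 217 and 262.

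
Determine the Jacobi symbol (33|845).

Reciprocity: 33 ≡ 1 and 845 ≡ 1 (mod 4), so (33/845) = +(845/33).
Reduce top mod 33: now compute (20/33).
Pull out 2^2: since 33 ≡ 1 (mod 8), (2/33) = +1, so (2/33)^2 = +1.
Reciprocity: 5 ≡ 1 and 33 ≡ 1 (mod 4), so (5/33) = +(33/5).
Reduce top mod 5: now compute (3/5).
Reciprocity: 3 ≡ 3 and 5 ≡ 1 (mod 4), so (3/5) = +(5/3).
Reduce top mod 3: now compute (2/3).
Pull out 2: since 3 ≡ 3 (mod 8), (2/3) = -1.
Reached (1/3) = 1. Collecting the sign flips along the way, the symbol is -1.

-1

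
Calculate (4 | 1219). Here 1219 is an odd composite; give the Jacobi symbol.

Pull out 2^2: since 1219 ≡ 3 (mod 8), (2/1219) = -1, so (2/1219)^2 = +1.
Reached (1/1219) = 1. Collecting the sign flips along the way, the symbol is +1.

1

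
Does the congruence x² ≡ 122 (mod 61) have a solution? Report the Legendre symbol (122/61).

First reduce: 122 ≡ 0 (mod 61).
Top reduces to 0: gcd > 1, so the symbol is 0.

0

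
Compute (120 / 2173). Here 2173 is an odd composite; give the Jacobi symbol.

Pull out 2^3: since 2173 ≡ 5 (mod 8), (2/2173) = -1, so (2/2173)^3 = -1.
Reciprocity: 15 ≡ 3 and 2173 ≡ 1 (mod 4), so (15/2173) = +(2173/15).
Reduce top mod 15: now compute (13/15).
Reciprocity: 13 ≡ 1 and 15 ≡ 3 (mod 4), so (13/15) = +(15/13).
Reduce top mod 13: now compute (2/13).
Pull out 2: since 13 ≡ 5 (mod 8), (2/13) = -1.
Reached (1/13) = 1. Collecting the sign flips along the way, the symbol is +1.

1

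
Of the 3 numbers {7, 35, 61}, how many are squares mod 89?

(7/89) = -1 → non-residue.
(35/89) = -1 → non-residue.
(61/89) = -1 → non-residue.
Total quadratic residues among the 3: 0.

0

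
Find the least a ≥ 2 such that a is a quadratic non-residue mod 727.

3

(2/727) = +1, so 2 is a residue.
(3/727) = −1, so 3 is the smallest positive non-residue mod 727.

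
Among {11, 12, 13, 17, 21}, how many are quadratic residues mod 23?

2

(11/23) = -1 → non-residue.
(12/23) = +1 → QR.
(13/23) = +1 → QR.
(17/23) = -1 → non-residue.
(21/23) = -1 → non-residue.
Total quadratic residues among the 5: 2.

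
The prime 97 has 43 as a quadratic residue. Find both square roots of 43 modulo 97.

97 ≡ 1 (mod 4), so we find a root by search.
Trying successive values, 25² = 625 ≡ 43 (mod 97). The other root is 97 − 25 = 72.

25, 72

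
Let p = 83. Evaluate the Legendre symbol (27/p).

Euler's criterion: (27/83) ≡ 27^41 (mod 83).
27^2 ≡ 65 (mod 83)
27^4 ≡ 75 (mod 83)
27^8 ≡ 64 (mod 83)
27^16 ≡ 29 (mod 83)
27^32 ≡ 11 (mod 83)
27^41 = 27^(32+8+1) ≡ 1 (mod 83).
Result is 1, so (27/83) = 1.

1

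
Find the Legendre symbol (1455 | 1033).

1

First reduce: 1455 ≡ 422 (mod 1033).
Pull out 2: since 1033 ≡ 1 (mod 8), (2/1033) = +1.
Reciprocity: 211 ≡ 3 and 1033 ≡ 1 (mod 4), so (211/1033) = +(1033/211).
Reduce top mod 211: now compute (189/211).
Reciprocity: 189 ≡ 1 and 211 ≡ 3 (mod 4), so (189/211) = +(211/189).
Reduce top mod 189: now compute (22/189).
Pull out 2: since 189 ≡ 5 (mod 8), (2/189) = -1.
Reciprocity: 11 ≡ 3 and 189 ≡ 1 (mod 4), so (11/189) = +(189/11).
Reduce top mod 11: now compute (2/11).
Pull out 2: since 11 ≡ 3 (mod 8), (2/11) = -1.
Reached (1/11) = 1. Collecting the sign flips along the way, the symbol is +1.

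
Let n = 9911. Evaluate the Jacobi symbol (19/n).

1

Reciprocity: 19 ≡ 3 and 9911 ≡ 3 (mod 4), so (19/9911) = −(9911/19).
Reduce top mod 19: now compute (12/19).
Pull out 2^2: since 19 ≡ 3 (mod 8), (2/19) = -1, so (2/19)^2 = +1.
Reciprocity: 3 ≡ 3 and 19 ≡ 3 (mod 4), so (3/19) = −(19/3).
Reduce top mod 3: now compute (1/3).
Reached (1/3) = 1. Collecting the sign flips along the way, the symbol is +1.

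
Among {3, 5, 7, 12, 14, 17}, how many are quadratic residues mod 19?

(3/19) = -1 → non-residue.
(5/19) = +1 → QR.
(7/19) = +1 → QR.
(12/19) = -1 → non-residue.
(14/19) = -1 → non-residue.
(17/19) = +1 → QR.
Total quadratic residues among the 6: 3.

3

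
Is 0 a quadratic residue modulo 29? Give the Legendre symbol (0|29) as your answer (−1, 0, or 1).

0

Top reduces to 0: gcd > 1, so the symbol is 0.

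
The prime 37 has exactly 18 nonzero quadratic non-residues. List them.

2, 5, 6, 8, 13, 14, 15, 17, 18, 19, 20, 22, 23, 24, 29, 31, 32, 35

Square k = 1,…,18 (k and 37−k give the same square):
1²=1, 2²=4, 3²=9, 4²=16, 5²=25, 6²=36, 7²≡12, 8²≡27, 9²≡7, 10²≡26, 11²≡10, 12²≡33, 13²≡21, 14²≡11, 15²≡3, 16²≡34, 17²≡30, 18²≡28 (mod 37).
The residues are {1, 3, 4, 7, 9, 10, 11, 12, 16, 21, 25, 26, 27, 28, 30, 33, 34, 36}; the non-residues are the remaining 18 nonzero classes.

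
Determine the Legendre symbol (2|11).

-1

Pull out 2: since 11 ≡ 3 (mod 8), (2/11) = -1.
Reached (1/11) = 1. Collecting the sign flips along the way, the symbol is -1.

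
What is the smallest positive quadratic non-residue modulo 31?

3

(2/31) = +1, so 2 is a residue.
(3/31) = −1, so 3 is the smallest positive non-residue mod 31.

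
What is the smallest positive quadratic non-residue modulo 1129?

(2/1129) = +1, so 2 is a residue.
(3/1129) = +1, so 3 is a residue.
(4/1129) = +1, so 4 is a residue.
(5/1129) = +1, so 5 is a residue.
(6/1129) = +1, so 6 is a residue.
(7/1129) = +1, so 7 is a residue.
(8/1129) = +1, so 8 is a residue.
(9/1129) = +1, so 9 is a residue.
(10/1129) = +1, so 10 is a residue.
(11/1129) = −1, so 11 is the smallest positive non-residue mod 1129.

11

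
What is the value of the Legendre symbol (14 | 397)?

Pull out 2: since 397 ≡ 5 (mod 8), (2/397) = -1.
Reciprocity: 7 ≡ 3 and 397 ≡ 1 (mod 4), so (7/397) = +(397/7).
Reduce top mod 7: now compute (5/7).
Reciprocity: 5 ≡ 1 and 7 ≡ 3 (mod 4), so (5/7) = +(7/5).
Reduce top mod 5: now compute (2/5).
Pull out 2: since 5 ≡ 5 (mod 8), (2/5) = -1.
Reached (1/5) = 1. Collecting the sign flips along the way, the symbol is +1.

1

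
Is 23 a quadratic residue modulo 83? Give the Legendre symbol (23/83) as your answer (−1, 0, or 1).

1

Reciprocity: 23 ≡ 3 and 83 ≡ 3 (mod 4), so (23/83) = −(83/23).
Reduce top mod 23: now compute (14/23).
Pull out 2: since 23 ≡ 7 (mod 8), (2/23) = +1.
Reciprocity: 7 ≡ 3 and 23 ≡ 3 (mod 4), so (7/23) = −(23/7).
Reduce top mod 7: now compute (2/7).
Pull out 2: since 7 ≡ 7 (mod 8), (2/7) = +1.
Reached (1/7) = 1. Collecting the sign flips along the way, the symbol is +1.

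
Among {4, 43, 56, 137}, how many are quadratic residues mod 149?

(4/149) = +1 → QR.
(43/149) = -1 → non-residue.
(56/149) = -1 → non-residue.
(137/149) = -1 → non-residue.
Total quadratic residues among the 4: 1.

1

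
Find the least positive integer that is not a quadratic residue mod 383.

5

(2/383) = +1, so 2 is a residue.
(3/383) = +1, so 3 is a residue.
(4/383) = +1, so 4 is a residue.
(5/383) = −1, so 5 is the smallest positive non-residue mod 383.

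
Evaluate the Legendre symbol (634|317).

First reduce: 634 ≡ 0 (mod 317).
Top reduces to 0: gcd > 1, so the symbol is 0.

0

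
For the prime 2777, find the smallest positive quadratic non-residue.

3

(2/2777) = +1, so 2 is a residue.
(3/2777) = −1, so 3 is the smallest positive non-residue mod 2777.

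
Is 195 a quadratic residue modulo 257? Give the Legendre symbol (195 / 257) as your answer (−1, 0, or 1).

Reciprocity: 195 ≡ 3 and 257 ≡ 1 (mod 4), so (195/257) = +(257/195).
Reduce top mod 195: now compute (62/195).
Pull out 2: since 195 ≡ 3 (mod 8), (2/195) = -1.
Reciprocity: 31 ≡ 3 and 195 ≡ 3 (mod 4), so (31/195) = −(195/31).
Reduce top mod 31: now compute (9/31).
Reciprocity: 9 ≡ 1 and 31 ≡ 3 (mod 4), so (9/31) = +(31/9).
Reduce top mod 9: now compute (4/9).
Pull out 2^2: since 9 ≡ 1 (mod 8), (2/9) = +1, so (2/9)^2 = +1.
Reached (1/9) = 1. Collecting the sign flips along the way, the symbol is +1.

1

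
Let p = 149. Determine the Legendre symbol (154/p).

1

First reduce: 154 ≡ 5 (mod 149).
Reciprocity: 5 ≡ 1 and 149 ≡ 1 (mod 4), so (5/149) = +(149/5).
Reduce top mod 5: now compute (4/5).
Pull out 2^2: since 5 ≡ 5 (mod 8), (2/5) = -1, so (2/5)^2 = +1.
Reached (1/5) = 1. Collecting the sign flips along the way, the symbol is +1.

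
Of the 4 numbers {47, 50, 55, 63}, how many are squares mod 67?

2

(47/67) = +1 → QR.
(50/67) = -1 → non-residue.
(55/67) = +1 → QR.
(63/67) = -1 → non-residue.
Total quadratic residues among the 4: 2.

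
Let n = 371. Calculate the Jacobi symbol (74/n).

Pull out 2: since 371 ≡ 3 (mod 8), (2/371) = -1.
Reciprocity: 37 ≡ 1 and 371 ≡ 3 (mod 4), so (37/371) = +(371/37).
Reduce top mod 37: now compute (1/37).
Reached (1/37) = 1. Collecting the sign flips along the way, the symbol is -1.

-1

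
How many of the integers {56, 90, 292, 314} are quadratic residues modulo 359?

2

(56/359) = -1 → non-residue.
(90/359) = +1 → QR.
(292/359) = +1 → QR.
(314/359) = -1 → non-residue.
Total quadratic residues among the 4: 2.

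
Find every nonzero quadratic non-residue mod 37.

2, 5, 6, 8, 13, 14, 15, 17, 18, 19, 20, 22, 23, 24, 29, 31, 32, 35

Square k = 1,…,18 (k and 37−k give the same square):
1²=1, 2²=4, 3²=9, 4²=16, 5²=25, 6²=36, 7²≡12, 8²≡27, 9²≡7, 10²≡26, 11²≡10, 12²≡33, 13²≡21, 14²≡11, 15²≡3, 16²≡34, 17²≡30, 18²≡28 (mod 37).
The residues are {1, 3, 4, 7, 9, 10, 11, 12, 16, 21, 25, 26, 27, 28, 30, 33, 34, 36}; the non-residues are the remaining 18 nonzero classes.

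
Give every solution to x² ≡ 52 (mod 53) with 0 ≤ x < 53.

53 ≡ 1 (mod 4), so we find a root by search.
Trying successive values, 23² = 529 ≡ 52 (mod 53). The other root is 53 − 23 = 30.

23, 30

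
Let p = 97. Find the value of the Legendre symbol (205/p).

1

Euler's criterion: (205/97) ≡ 11^48 (mod 97).
11^2 ≡ 24 (mod 97)
11^4 ≡ 91 (mod 97)
11^8 ≡ 36 (mod 97)
11^16 ≡ 35 (mod 97)
11^32 ≡ 61 (mod 97)
11^48 = 11^(32+16) ≡ 1 (mod 97).
Result is 1, so (205/97) = 1.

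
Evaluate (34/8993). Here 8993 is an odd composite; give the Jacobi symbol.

Pull out 2: since 8993 ≡ 1 (mod 8), (2/8993) = +1.
Reciprocity: 17 ≡ 1 and 8993 ≡ 1 (mod 4), so (17/8993) = +(8993/17).
Reduce top mod 17: now compute (0/17).
Top reduces to 0: gcd > 1, so the symbol is 0.

0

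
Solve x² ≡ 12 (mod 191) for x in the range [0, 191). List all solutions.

48, 143

Since 191 ≡ 3 (mod 4), a square root of 12 is 12^((191+1)/4) = 12^48 mod 191.
Repeated squaring: 12^2≡144, 12^4≡108, 12^8≡13, 12^16≡169, 12^32≡102 (mod 191).
12^48 = 12^(32+16) ≡ 48 (mod 191).
Check: 48² = 2304 ≡ 12 (mod 191). The two roots are 48 and 143.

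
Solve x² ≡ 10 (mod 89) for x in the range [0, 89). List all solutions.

30, 59

89 ≡ 1 (mod 4), so we find a root by search.
Trying successive values, 30² = 900 ≡ 10 (mod 89). The other root is 89 − 30 = 59.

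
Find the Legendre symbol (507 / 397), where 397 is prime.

Euler's criterion: (507/397) ≡ 110^198 (mod 397).
110^2 ≡ 190 (mod 397)
110^4 ≡ 370 (mod 397)
110^8 ≡ 332 (mod 397)
110^16 ≡ 255 (mod 397)
110^32 ≡ 314 (mod 397)
110^64 ≡ 140 (mod 397)
110^128 ≡ 147 (mod 397)
110^198 = 110^(128+64+4+2) ≡ 1 (mod 397).
Result is 1, so (507/397) = 1.

1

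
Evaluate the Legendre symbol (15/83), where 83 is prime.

-1

Reciprocity: 15 ≡ 3 and 83 ≡ 3 (mod 4), so (15/83) = −(83/15).
Reduce top mod 15: now compute (8/15).
Pull out 2^3: since 15 ≡ 7 (mod 8), (2/15) = +1, so (2/15)^3 = +1.
Reached (1/15) = 1. Collecting the sign flips along the way, the symbol is -1.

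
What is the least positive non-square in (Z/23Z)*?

(2/23) = +1, so 2 is a residue.
(3/23) = +1, so 3 is a residue.
(4/23) = +1, so 4 is a residue.
(5/23) = −1, so 5 is the smallest positive non-residue mod 23.

5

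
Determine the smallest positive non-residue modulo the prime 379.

2

(2/379) = −1, so 2 is the smallest positive non-residue mod 379.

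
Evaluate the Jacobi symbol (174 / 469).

Pull out 2: since 469 ≡ 5 (mod 8), (2/469) = -1.
Reciprocity: 87 ≡ 3 and 469 ≡ 1 (mod 4), so (87/469) = +(469/87).
Reduce top mod 87: now compute (34/87).
Pull out 2: since 87 ≡ 7 (mod 8), (2/87) = +1.
Reciprocity: 17 ≡ 1 and 87 ≡ 3 (mod 4), so (17/87) = +(87/17).
Reduce top mod 17: now compute (2/17).
Pull out 2: since 17 ≡ 1 (mod 8), (2/17) = +1.
Reached (1/17) = 1. Collecting the sign flips along the way, the symbol is -1.

-1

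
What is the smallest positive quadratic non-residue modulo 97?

5

(2/97) = +1, so 2 is a residue.
(3/97) = +1, so 3 is a residue.
(4/97) = +1, so 4 is a residue.
(5/97) = −1, so 5 is the smallest positive non-residue mod 97.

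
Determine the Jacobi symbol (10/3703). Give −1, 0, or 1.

Pull out 2: since 3703 ≡ 7 (mod 8), (2/3703) = +1.
Reciprocity: 5 ≡ 1 and 3703 ≡ 3 (mod 4), so (5/3703) = +(3703/5).
Reduce top mod 5: now compute (3/5).
Reciprocity: 3 ≡ 3 and 5 ≡ 1 (mod 4), so (3/5) = +(5/3).
Reduce top mod 3: now compute (2/3).
Pull out 2: since 3 ≡ 3 (mod 8), (2/3) = -1.
Reached (1/3) = 1. Collecting the sign flips along the way, the symbol is -1.

-1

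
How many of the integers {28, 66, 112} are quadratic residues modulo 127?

0

(28/127) = -1 → non-residue.
(66/127) = -1 → non-residue.
(112/127) = -1 → non-residue.
Total quadratic residues among the 3: 0.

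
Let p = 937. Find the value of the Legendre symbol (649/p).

1

Euler's criterion: (649/937) ≡ 649^468 (mod 937).
649^2 ≡ 488 (mod 937)
649^4 ≡ 146 (mod 937)
649^8 ≡ 702 (mod 937)
649^16 ≡ 879 (mod 937)
649^32 ≡ 553 (mod 937)
649^64 ≡ 347 (mod 937)
649^128 ≡ 473 (mod 937)
649^256 ≡ 723 (mod 937)
649^468 = 649^(256+128+64+16+4) ≡ 1 (mod 937).
Result is 1, so (649/937) = 1.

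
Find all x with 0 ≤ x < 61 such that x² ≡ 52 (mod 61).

61 ≡ 1 (mod 4), so we find a root by search.
Trying successive values, 28² = 784 ≡ 52 (mod 61). The other root is 61 − 28 = 33.

28, 33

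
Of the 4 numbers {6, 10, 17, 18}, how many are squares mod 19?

(6/19) = +1 → QR.
(10/19) = -1 → non-residue.
(17/19) = +1 → QR.
(18/19) = -1 → non-residue.
Total quadratic residues among the 4: 2.

2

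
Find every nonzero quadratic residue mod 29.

1,4,5,6,7,9,13,16,20,22,23,24,25,28

Square k = 1,…,14 (k and 29−k give the same square):
1²=1, 2²=4, 3²=9, 4²=16, 5²=25, 6²≡7, 7²≡20, 8²≡6, 9²≡23, 10²≡13, 11²≡5, 12²≡28, 13²≡24, 14²≡22 (mod 29).
So the quadratic residues mod 29 are {1, 4, 5, 6, 7, 9, 13, 16, 20, 22, 23, 24, 25, 28}.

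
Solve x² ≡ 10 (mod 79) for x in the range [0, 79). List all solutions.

22, 57

Since 79 ≡ 3 (mod 4), a square root of 10 is 10^((79+1)/4) = 10^20 mod 79.
Repeated squaring: 10^2≡21, 10^4≡46, 10^8≡62, 10^16≡52 (mod 79).
10^20 = 10^(16+4) ≡ 22 (mod 79).
Check: 22² = 484 ≡ 10 (mod 79). The two roots are 22 and 57.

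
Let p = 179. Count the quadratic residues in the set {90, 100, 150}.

(90/179) = -1 → non-residue.
(100/179) = +1 → QR.
(150/179) = -1 → non-residue.
Total quadratic residues among the 3: 1.

1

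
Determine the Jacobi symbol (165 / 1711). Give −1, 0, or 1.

-1

Reciprocity: 165 ≡ 1 and 1711 ≡ 3 (mod 4), so (165/1711) = +(1711/165).
Reduce top mod 165: now compute (61/165).
Reciprocity: 61 ≡ 1 and 165 ≡ 1 (mod 4), so (61/165) = +(165/61).
Reduce top mod 61: now compute (43/61).
Reciprocity: 43 ≡ 3 and 61 ≡ 1 (mod 4), so (43/61) = +(61/43).
Reduce top mod 43: now compute (18/43).
Pull out 2: since 43 ≡ 3 (mod 8), (2/43) = -1.
Reciprocity: 9 ≡ 1 and 43 ≡ 3 (mod 4), so (9/43) = +(43/9).
Reduce top mod 9: now compute (7/9).
Reciprocity: 7 ≡ 3 and 9 ≡ 1 (mod 4), so (7/9) = +(9/7).
Reduce top mod 7: now compute (2/7).
Pull out 2: since 7 ≡ 7 (mod 8), (2/7) = +1.
Reached (1/7) = 1. Collecting the sign flips along the way, the symbol is -1.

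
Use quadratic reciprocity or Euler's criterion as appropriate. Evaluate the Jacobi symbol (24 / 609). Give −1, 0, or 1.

Pull out 2^3: since 609 ≡ 1 (mod 8), (2/609) = +1, so (2/609)^3 = +1.
Reciprocity: 3 ≡ 3 and 609 ≡ 1 (mod 4), so (3/609) = +(609/3).
Reduce top mod 3: now compute (0/3).
Top reduces to 0: gcd > 1, so the symbol is 0.

0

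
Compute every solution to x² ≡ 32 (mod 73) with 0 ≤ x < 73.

73 ≡ 1 (mod 4), so we find a root by search.
Trying successive values, 18² = 324 ≡ 32 (mod 73). The other root is 73 − 18 = 55.

18, 55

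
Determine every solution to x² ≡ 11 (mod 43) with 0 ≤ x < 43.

Since 43 ≡ 3 (mod 4), a square root of 11 is 11^((43+1)/4) = 11^11 mod 43.
Repeated squaring: 11^2≡35, 11^4≡21, 11^8≡11 (mod 43).
11^11 = 11^(8+2+1) ≡ 21 (mod 43).
Check: 21² = 441 ≡ 11 (mod 43). The two roots are 21 and 22.

21, 22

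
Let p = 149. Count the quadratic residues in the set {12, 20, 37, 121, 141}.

(12/149) = -1 → non-residue.
(20/149) = +1 → QR.
(37/149) = +1 → QR.
(121/149) = +1 → QR.
(141/149) = -1 → non-residue.
Total quadratic residues among the 5: 3.

3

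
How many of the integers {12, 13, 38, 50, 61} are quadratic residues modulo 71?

(12/71) = +1 → QR.
(13/71) = -1 → non-residue.
(38/71) = +1 → QR.
(50/71) = +1 → QR.
(61/71) = -1 → non-residue.
Total quadratic residues among the 5: 3.

3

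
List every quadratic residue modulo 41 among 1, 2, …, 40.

1 2 4 5 8 9 10 16 18 20 21 23 25 31 32 33 36 37 39 40

Square k = 1,…,20 (k and 41−k give the same square):
1²=1, 2²=4, 3²=9, 4²=16, 5²=25, 6²=36, 7²≡8, 8²≡23, 9²≡40, 10²≡18, 11²≡39, 12²≡21, 13²≡5, 14²≡32, 15²≡20, 16²≡10, 17²≡2, 18²≡37, 19²≡33, 20²≡31 (mod 41).
So the quadratic residues mod 41 are {1, 2, 4, 5, 8, 9, 10, 16, 18, 20, 21, 23, 25, 31, 32, 33, 36, 37, 39, 40}.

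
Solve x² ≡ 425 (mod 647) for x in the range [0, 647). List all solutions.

Since 647 ≡ 3 (mod 4), a square root of 425 is 425^((647+1)/4) = 425^162 mod 647.
Repeated squaring: 425^2≡112, 425^4≡251, 425^8≡242, 425^16≡334, 425^32≡272, 425^64≡226, 425^128≡610 (mod 647).
425^162 = 425^(128+32+2) ≡ 553 (mod 647).
Check: 553² = 305809 ≡ 425 (mod 647). The two roots are 94 and 553.

94, 553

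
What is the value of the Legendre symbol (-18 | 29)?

-1

Euler's criterion: (-18/29) ≡ 11^14 (mod 29).
11^2 ≡ 5 (mod 29)
11^4 ≡ 25 (mod 29)
11^8 ≡ 16 (mod 29)
11^14 = 11^(8+4+2) ≡ 28 (mod 29).
Result is 28 ≡ −1, so (-18/29) = −1.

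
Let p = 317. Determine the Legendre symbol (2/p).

Pull out 2: since 317 ≡ 5 (mod 8), (2/317) = -1.
Reached (1/317) = 1. Collecting the sign flips along the way, the symbol is -1.

-1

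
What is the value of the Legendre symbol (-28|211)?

First reduce: -28 ≡ 183 (mod 211).
Reciprocity: 183 ≡ 3 and 211 ≡ 3 (mod 4), so (183/211) = −(211/183).
Reduce top mod 183: now compute (28/183).
Pull out 2^2: since 183 ≡ 7 (mod 8), (2/183) = +1, so (2/183)^2 = +1.
Reciprocity: 7 ≡ 3 and 183 ≡ 3 (mod 4), so (7/183) = −(183/7).
Reduce top mod 7: now compute (1/7).
Reached (1/7) = 1. Collecting the sign flips along the way, the symbol is +1.

1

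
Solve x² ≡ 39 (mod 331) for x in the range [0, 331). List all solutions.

Since 331 ≡ 3 (mod 4), a square root of 39 is 39^((331+1)/4) = 39^83 mod 331.
Repeated squaring: 39^2≡197, 39^4≡82, 39^8≡104, 39^16≡224, 39^32≡195, 39^64≡291 (mod 331).
39^83 = 39^(64+16+2+1) ≡ 45 (mod 331).
Check: 45² = 2025 ≡ 39 (mod 331). The two roots are 45 and 286.

45, 286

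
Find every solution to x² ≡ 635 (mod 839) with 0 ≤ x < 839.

Since 839 ≡ 3 (mod 4), a square root of 635 is 635^((839+1)/4) = 635^210 mod 839.
Repeated squaring: 635^2≡505, 635^4≡808, 635^8≡122, 635^16≡621, 635^32≡540, 635^64≡467, 635^128≡788 (mod 839).
635^210 = 635^(128+64+16+2) ≡ 95 (mod 839).
Check: 95² = 9025 ≡ 635 (mod 839). The two roots are 95 and 744.

95, 744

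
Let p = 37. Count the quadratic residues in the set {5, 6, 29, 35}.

0

(5/37) = -1 → non-residue.
(6/37) = -1 → non-residue.
(29/37) = -1 → non-residue.
(35/37) = -1 → non-residue.
Total quadratic residues among the 4: 0.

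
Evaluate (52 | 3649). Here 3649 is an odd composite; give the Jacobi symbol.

Pull out 2^2: since 3649 ≡ 1 (mod 8), (2/3649) = +1, so (2/3649)^2 = +1.
Reciprocity: 13 ≡ 1 and 3649 ≡ 1 (mod 4), so (13/3649) = +(3649/13).
Reduce top mod 13: now compute (9/13).
Reciprocity: 9 ≡ 1 and 13 ≡ 1 (mod 4), so (9/13) = +(13/9).
Reduce top mod 9: now compute (4/9).
Pull out 2^2: since 9 ≡ 1 (mod 8), (2/9) = +1, so (2/9)^2 = +1.
Reached (1/9) = 1. Collecting the sign flips along the way, the symbol is +1.

1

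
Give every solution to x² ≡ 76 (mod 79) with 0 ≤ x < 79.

Since 79 ≡ 3 (mod 4), a square root of 76 is 76^((79+1)/4) = 76^20 mod 79.
Repeated squaring: 76^2≡9, 76^4≡2, 76^8≡4, 76^16≡16 (mod 79).
76^20 = 76^(16+4) ≡ 32 (mod 79).
Check: 32² = 1024 ≡ 76 (mod 79). The two roots are 32 and 47.

32, 47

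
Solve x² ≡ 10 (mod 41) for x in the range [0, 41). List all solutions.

41 ≡ 1 (mod 4), so we find a root by search.
Trying successive values, 16² = 256 ≡ 10 (mod 41). The other root is 41 − 16 = 25.

16, 25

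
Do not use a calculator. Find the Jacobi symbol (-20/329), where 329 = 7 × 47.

1

First reduce: -20 ≡ 309 (mod 329).
Reciprocity: 309 ≡ 1 and 329 ≡ 1 (mod 4), so (309/329) = +(329/309).
Reduce top mod 309: now compute (20/309).
Pull out 2^2: since 309 ≡ 5 (mod 8), (2/309) = -1, so (2/309)^2 = +1.
Reciprocity: 5 ≡ 1 and 309 ≡ 1 (mod 4), so (5/309) = +(309/5).
Reduce top mod 5: now compute (4/5).
Pull out 2^2: since 5 ≡ 5 (mod 8), (2/5) = -1, so (2/5)^2 = +1.
Reached (1/5) = 1. Collecting the sign flips along the way, the symbol is +1.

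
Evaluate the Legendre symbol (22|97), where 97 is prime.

1

Euler's criterion: (22/97) ≡ 22^48 (mod 97).
22^2 ≡ 96 (mod 97)
22^4 ≡ 1 (mod 97)
22^8 ≡ 1 (mod 97)
22^16 ≡ 1 (mod 97)
22^32 ≡ 1 (mod 97)
22^48 = 22^(32+16) ≡ 1 (mod 97).
Result is 1, so (22/97) = 1.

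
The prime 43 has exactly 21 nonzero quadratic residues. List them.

1,4,6,9,10,11,13,14,15,16,17,21,23,24,25,31,35,36,38,40,41

Square k = 1,…,21 (k and 43−k give the same square):
1²=1, 2²=4, 3²=9, 4²=16, 5²=25, 6²=36, 7²≡6, 8²≡21, 9²≡38, 10²≡14, 11²≡35, 12²≡15, 13²≡40, 14²≡24, 15²≡10, 16²≡41, 17²≡31, 18²≡23, 19²≡17, 20²≡13, 21²≡11 (mod 43).
So the quadratic residues mod 43 are {1, 4, 6, 9, 10, 11, 13, 14, 15, 16, 17, 21, 23, 24, 25, 31, 35, 36, 38, 40, 41}.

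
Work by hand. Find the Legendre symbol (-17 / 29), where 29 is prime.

-1

First reduce: -17 ≡ 12 (mod 29).
Pull out 2^2: since 29 ≡ 5 (mod 8), (2/29) = -1, so (2/29)^2 = +1.
Reciprocity: 3 ≡ 3 and 29 ≡ 1 (mod 4), so (3/29) = +(29/3).
Reduce top mod 3: now compute (2/3).
Pull out 2: since 3 ≡ 3 (mod 8), (2/3) = -1.
Reached (1/3) = 1. Collecting the sign flips along the way, the symbol is -1.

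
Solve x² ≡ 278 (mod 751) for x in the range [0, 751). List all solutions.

Since 751 ≡ 3 (mod 4), a square root of 278 is 278^((751+1)/4) = 278^188 mod 751.
Repeated squaring: 278^2≡682, 278^4≡255, 278^8≡439, 278^16≡465, 278^32≡688, 278^64≡214, 278^128≡736 (mod 751).
278^188 = 278^(128+32+16+8+4) ≡ 385 (mod 751).
Check: 385² = 148225 ≡ 278 (mod 751). The two roots are 366 and 385.

366, 385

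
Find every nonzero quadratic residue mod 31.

1 2 4 5 7 8 9 10 14 16 18 19 20 25 28

Square k = 1,…,15 (k and 31−k give the same square):
1²=1, 2²=4, 3²=9, 4²=16, 5²=25, 6²≡5, 7²≡18, 8²≡2, 9²≡19, 10²≡7, 11²≡28, 12²≡20, 13²≡14, 14²≡10, 15²≡8 (mod 31).
So the quadratic residues mod 31 are {1, 2, 4, 5, 7, 8, 9, 10, 14, 16, 18, 19, 20, 25, 28}.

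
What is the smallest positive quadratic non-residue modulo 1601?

3

(2/1601) = +1, so 2 is a residue.
(3/1601) = −1, so 3 is the smallest positive non-residue mod 1601.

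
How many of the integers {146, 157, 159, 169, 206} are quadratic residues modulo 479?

3

(146/479) = +1 → QR.
(157/479) = -1 → non-residue.
(159/479) = -1 → non-residue.
(169/479) = +1 → QR.
(206/479) = +1 → QR.
Total quadratic residues among the 5: 3.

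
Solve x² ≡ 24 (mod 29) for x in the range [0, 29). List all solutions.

29 ≡ 1 (mod 4), so we find a root by search.
Trying successive values, 13² = 169 ≡ 24 (mod 29). The other root is 29 − 13 = 16.

13, 16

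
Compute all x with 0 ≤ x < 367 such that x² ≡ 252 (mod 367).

Since 367 ≡ 3 (mod 4), a square root of 252 is 252^((367+1)/4) = 252^92 mod 367.
Repeated squaring: 252^2≡13, 252^4≡169, 252^8≡302, 252^16≡188, 252^32≡112, 252^64≡66 (mod 367).
252^92 = 252^(64+16+8+4) ≡ 85 (mod 367).
Check: 85² = 7225 ≡ 252 (mod 367). The two roots are 85 and 282.

85, 282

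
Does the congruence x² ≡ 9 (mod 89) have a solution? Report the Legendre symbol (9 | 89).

1

Reciprocity: 9 ≡ 1 and 89 ≡ 1 (mod 4), so (9/89) = +(89/9).
Reduce top mod 9: now compute (8/9).
Pull out 2^3: since 9 ≡ 1 (mod 8), (2/9) = +1, so (2/9)^3 = +1.
Reached (1/9) = 1. Collecting the sign flips along the way, the symbol is +1.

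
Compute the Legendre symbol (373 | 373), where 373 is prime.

0

First reduce: 373 ≡ 0 (mod 373).
Top reduces to 0: gcd > 1, so the symbol is 0.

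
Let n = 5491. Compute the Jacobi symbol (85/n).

Reciprocity: 85 ≡ 1 and 5491 ≡ 3 (mod 4), so (85/5491) = +(5491/85).
Reduce top mod 85: now compute (51/85).
Reciprocity: 51 ≡ 3 and 85 ≡ 1 (mod 4), so (51/85) = +(85/51).
Reduce top mod 51: now compute (34/51).
Pull out 2: since 51 ≡ 3 (mod 8), (2/51) = -1.
Reciprocity: 17 ≡ 1 and 51 ≡ 3 (mod 4), so (17/51) = +(51/17).
Reduce top mod 17: now compute (0/17).
Top reduces to 0: gcd > 1, so the symbol is 0.

0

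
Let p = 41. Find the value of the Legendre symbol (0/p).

0

Top reduces to 0: gcd > 1, so the symbol is 0.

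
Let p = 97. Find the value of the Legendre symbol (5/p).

-1

Reciprocity: 5 ≡ 1 and 97 ≡ 1 (mod 4), so (5/97) = +(97/5).
Reduce top mod 5: now compute (2/5).
Pull out 2: since 5 ≡ 5 (mod 8), (2/5) = -1.
Reached (1/5) = 1. Collecting the sign flips along the way, the symbol is -1.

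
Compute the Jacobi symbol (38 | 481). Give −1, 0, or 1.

1

Pull out 2: since 481 ≡ 1 (mod 8), (2/481) = +1.
Reciprocity: 19 ≡ 3 and 481 ≡ 1 (mod 4), so (19/481) = +(481/19).
Reduce top mod 19: now compute (6/19).
Pull out 2: since 19 ≡ 3 (mod 8), (2/19) = -1.
Reciprocity: 3 ≡ 3 and 19 ≡ 3 (mod 4), so (3/19) = −(19/3).
Reduce top mod 3: now compute (1/3).
Reached (1/3) = 1. Collecting the sign flips along the way, the symbol is +1.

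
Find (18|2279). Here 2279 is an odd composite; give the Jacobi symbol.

1

Pull out 2: since 2279 ≡ 7 (mod 8), (2/2279) = +1.
Reciprocity: 9 ≡ 1 and 2279 ≡ 3 (mod 4), so (9/2279) = +(2279/9).
Reduce top mod 9: now compute (2/9).
Pull out 2: since 9 ≡ 1 (mod 8), (2/9) = +1.
Reached (1/9) = 1. Collecting the sign flips along the way, the symbol is +1.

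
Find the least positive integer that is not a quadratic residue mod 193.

5

(2/193) = +1, so 2 is a residue.
(3/193) = +1, so 3 is a residue.
(4/193) = +1, so 4 is a residue.
(5/193) = −1, so 5 is the smallest positive non-residue mod 193.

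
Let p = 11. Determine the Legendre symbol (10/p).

-1

Euler's criterion: (10/11) ≡ 10^5 (mod 11).
10^2 ≡ 1 (mod 11)
10^4 ≡ 1 (mod 11)
10^5 = 10^(4+1) ≡ 10 (mod 11).
Result is 10 ≡ −1, so (10/11) = −1.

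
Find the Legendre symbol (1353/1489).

-1

Reciprocity: 1353 ≡ 1 and 1489 ≡ 1 (mod 4), so (1353/1489) = +(1489/1353).
Reduce top mod 1353: now compute (136/1353).
Pull out 2^3: since 1353 ≡ 1 (mod 8), (2/1353) = +1, so (2/1353)^3 = +1.
Reciprocity: 17 ≡ 1 and 1353 ≡ 1 (mod 4), so (17/1353) = +(1353/17).
Reduce top mod 17: now compute (10/17).
Pull out 2: since 17 ≡ 1 (mod 8), (2/17) = +1.
Reciprocity: 5 ≡ 1 and 17 ≡ 1 (mod 4), so (5/17) = +(17/5).
Reduce top mod 5: now compute (2/5).
Pull out 2: since 5 ≡ 5 (mod 8), (2/5) = -1.
Reached (1/5) = 1. Collecting the sign flips along the way, the symbol is -1.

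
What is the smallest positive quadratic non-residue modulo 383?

(2/383) = +1, so 2 is a residue.
(3/383) = +1, so 3 is a residue.
(4/383) = +1, so 4 is a residue.
(5/383) = −1, so 5 is the smallest positive non-residue mod 383.

5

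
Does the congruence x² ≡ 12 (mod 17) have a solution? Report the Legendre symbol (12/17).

-1

Pull out 2^2: since 17 ≡ 1 (mod 8), (2/17) = +1, so (2/17)^2 = +1.
Reciprocity: 3 ≡ 3 and 17 ≡ 1 (mod 4), so (3/17) = +(17/3).
Reduce top mod 3: now compute (2/3).
Pull out 2: since 3 ≡ 3 (mod 8), (2/3) = -1.
Reached (1/3) = 1. Collecting the sign flips along the way, the symbol is -1.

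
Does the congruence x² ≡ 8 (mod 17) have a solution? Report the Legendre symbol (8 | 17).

Euler's criterion: (8/17) ≡ 8^8 (mod 17).
8^2 ≡ 13 (mod 17)
8^4 ≡ 16 (mod 17)
8^8 ≡ 1 (mod 17)
8^8 = 8^(8) ≡ 1 (mod 17).
Result is 1, so (8/17) = 1.

1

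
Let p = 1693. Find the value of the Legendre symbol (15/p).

Reciprocity: 15 ≡ 3 and 1693 ≡ 1 (mod 4), so (15/1693) = +(1693/15).
Reduce top mod 15: now compute (13/15).
Reciprocity: 13 ≡ 1 and 15 ≡ 3 (mod 4), so (13/15) = +(15/13).
Reduce top mod 13: now compute (2/13).
Pull out 2: since 13 ≡ 5 (mod 8), (2/13) = -1.
Reached (1/13) = 1. Collecting the sign flips along the way, the symbol is -1.

-1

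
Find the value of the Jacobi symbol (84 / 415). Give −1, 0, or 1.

Pull out 2^2: since 415 ≡ 7 (mod 8), (2/415) = +1, so (2/415)^2 = +1.
Reciprocity: 21 ≡ 1 and 415 ≡ 3 (mod 4), so (21/415) = +(415/21).
Reduce top mod 21: now compute (16/21).
Pull out 2^4: since 21 ≡ 5 (mod 8), (2/21) = -1, so (2/21)^4 = +1.
Reached (1/21) = 1. Collecting the sign flips along the way, the symbol is +1.

1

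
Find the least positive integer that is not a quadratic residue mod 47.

(2/47) = +1, so 2 is a residue.
(3/47) = +1, so 3 is a residue.
(4/47) = +1, so 4 is a residue.
(5/47) = −1, so 5 is the smallest positive non-residue mod 47.

5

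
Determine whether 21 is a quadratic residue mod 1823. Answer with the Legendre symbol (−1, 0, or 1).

Reciprocity: 21 ≡ 1 and 1823 ≡ 3 (mod 4), so (21/1823) = +(1823/21).
Reduce top mod 21: now compute (17/21).
Reciprocity: 17 ≡ 1 and 21 ≡ 1 (mod 4), so (17/21) = +(21/17).
Reduce top mod 17: now compute (4/17).
Pull out 2^2: since 17 ≡ 1 (mod 8), (2/17) = +1, so (2/17)^2 = +1.
Reached (1/17) = 1. Collecting the sign flips along the way, the symbol is +1.

1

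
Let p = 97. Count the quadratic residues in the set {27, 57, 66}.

(27/97) = +1 → QR.
(57/97) = -1 → non-residue.
(66/97) = +1 → QR.
Total quadratic residues among the 3: 2.

2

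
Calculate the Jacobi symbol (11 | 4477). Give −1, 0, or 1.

Reciprocity: 11 ≡ 3 and 4477 ≡ 1 (mod 4), so (11/4477) = +(4477/11).
Reduce top mod 11: now compute (0/11).
Top reduces to 0: gcd > 1, so the symbol is 0.

0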